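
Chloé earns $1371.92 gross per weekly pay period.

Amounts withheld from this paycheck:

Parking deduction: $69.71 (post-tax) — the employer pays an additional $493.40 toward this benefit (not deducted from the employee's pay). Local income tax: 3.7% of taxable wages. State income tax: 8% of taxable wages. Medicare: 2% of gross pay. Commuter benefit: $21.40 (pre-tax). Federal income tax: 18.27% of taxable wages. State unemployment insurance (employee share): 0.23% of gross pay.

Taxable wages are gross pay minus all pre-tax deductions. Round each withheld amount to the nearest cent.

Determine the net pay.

Commuter benefit: $21.40
Taxable wages = $1371.92 − $21.40 = $1350.52
Federal income tax: $1350.52 × 0.1827 = $246.74
Local income tax: $1350.52 × 0.037 = $49.97
State income tax: $1350.52 × 0.08 = $108.04
Medicare: $1371.92 × 0.02 = $27.44
State unemployment insurance (employee share): $1371.92 × 0.0023 = $3.16
Parking deduction: $69.71
(Employer's $493.40 toward parking deduction is not withheld from the employee.)
Total deductions = $21.40 + $246.74 + $49.97 + $108.04 + $27.44 + $3.16 + $69.71 = $526.46
Net pay = $1371.92 − $526.46 = $845.46

$845.46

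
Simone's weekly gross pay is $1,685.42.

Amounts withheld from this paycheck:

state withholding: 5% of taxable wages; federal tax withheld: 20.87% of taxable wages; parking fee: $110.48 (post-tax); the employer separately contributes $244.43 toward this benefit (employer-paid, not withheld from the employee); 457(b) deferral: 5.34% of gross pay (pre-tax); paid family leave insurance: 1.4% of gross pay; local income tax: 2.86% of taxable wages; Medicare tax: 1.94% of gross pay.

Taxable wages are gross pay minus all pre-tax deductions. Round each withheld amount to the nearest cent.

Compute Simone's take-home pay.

457(b) deferral: $1,685.42 × 0.0534 = $90.00
Taxable wages = $1,685.42 − $90.00 = $1,595.42
Federal tax withheld: $1,595.42 × 0.2087 = $332.96
State withholding: $1,595.42 × 0.05 = $79.77
Local income tax: $1,595.42 × 0.0286 = $45.63
Paid family leave insurance: $1,685.42 × 0.014 = $23.60
Medicare tax: $1,685.42 × 0.0194 = $32.70
Parking fee: $110.48
(Employer's $244.43 toward parking fee is not withheld from the employee.)
Total deductions = $90.00 + $332.96 + $79.77 + $45.63 + $23.60 + $32.70 + $110.48 = $715.14
Net pay = $1,685.42 − $715.14 = $970.28

$970.28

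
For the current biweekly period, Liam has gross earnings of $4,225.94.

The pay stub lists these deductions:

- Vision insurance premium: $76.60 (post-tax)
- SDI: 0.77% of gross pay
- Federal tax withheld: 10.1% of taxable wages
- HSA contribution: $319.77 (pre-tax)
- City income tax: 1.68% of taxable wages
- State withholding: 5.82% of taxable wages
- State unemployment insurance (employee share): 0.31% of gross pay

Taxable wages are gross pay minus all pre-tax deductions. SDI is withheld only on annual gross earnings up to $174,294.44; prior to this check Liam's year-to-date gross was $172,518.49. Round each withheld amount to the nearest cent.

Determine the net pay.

HSA contribution: $319.77
Taxable wages = $4,225.94 − $319.77 = $3,906.17
Federal tax withheld: $3,906.17 × 0.101 = $394.52
City income tax: $3,906.17 × 0.0168 = $65.62
State withholding: $3,906.17 × 0.0582 = $227.34
SDI: only $174,294.44 − $172,518.49 = $1,775.95 of this check is subject → $1,775.95 × 0.0077 = $13.67
State unemployment insurance (employee share): $4,225.94 × 0.0031 = $13.10
Vision insurance premium: $76.60
Total deductions = $319.77 + $394.52 + $65.62 + $227.34 + $13.67 + $13.10 + $76.60 = $1,110.62
Net pay = $4,225.94 − $1,110.62 = $3,115.32

$3,115.32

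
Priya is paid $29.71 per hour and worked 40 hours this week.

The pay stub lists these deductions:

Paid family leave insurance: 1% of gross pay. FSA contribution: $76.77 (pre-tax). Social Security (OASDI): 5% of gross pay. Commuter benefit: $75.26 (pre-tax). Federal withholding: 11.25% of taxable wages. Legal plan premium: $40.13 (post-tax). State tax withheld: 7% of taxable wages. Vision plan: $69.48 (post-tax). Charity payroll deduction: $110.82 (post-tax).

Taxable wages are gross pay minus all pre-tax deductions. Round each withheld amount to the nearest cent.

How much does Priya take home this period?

$555.50

Gross pay: 40 × $29.71 = $1,188.40
FSA contribution: $76.77
Commuter benefit: $75.26
Pre-tax total = $76.77 + $75.26 = $152.03
Taxable wages = $1,188.40 − $152.03 = $1,036.37
Federal withholding: $1,036.37 × 0.1125 = $116.59
State tax withheld: $1,036.37 × 0.07 = $72.55
Paid family leave insurance: $1,188.40 × 0.01 = $11.88
Social Security (OASDI): $1,188.40 × 0.05 = $59.42
Charity payroll deduction: $110.82
Vision plan: $69.48
Legal plan premium: $40.13
Total deductions = $76.77 + $75.26 + $116.59 + $72.55 + $11.88 + $59.42 + $110.82 + $69.48 + $40.13 = $632.90
Net pay = $1,188.40 − $632.90 = $555.50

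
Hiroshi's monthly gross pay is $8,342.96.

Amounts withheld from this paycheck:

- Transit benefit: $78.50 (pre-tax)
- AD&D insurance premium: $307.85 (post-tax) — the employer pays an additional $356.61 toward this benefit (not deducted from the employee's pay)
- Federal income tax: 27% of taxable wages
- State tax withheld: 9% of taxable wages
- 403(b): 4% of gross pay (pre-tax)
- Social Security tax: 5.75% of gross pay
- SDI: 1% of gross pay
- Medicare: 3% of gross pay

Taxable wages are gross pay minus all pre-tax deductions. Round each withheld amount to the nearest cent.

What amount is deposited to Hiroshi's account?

$3,954.38

403(b): $8,342.96 × 0.04 = $333.72
Transit benefit: $78.50
Pre-tax total = $333.72 + $78.50 = $412.22
Taxable wages = $8,342.96 − $412.22 = $7,930.74
State tax withheld: $7,930.74 × 0.09 = $713.77
Federal income tax: $7,930.74 × 0.27 = $2,141.30
Social Security tax: $8,342.96 × 0.0575 = $479.72
Medicare: $8,342.96 × 0.03 = $250.29
SDI: $8,342.96 × 0.01 = $83.43
AD&D insurance premium: $307.85
(Employer's $356.61 toward AD&D insurance premium is not withheld from the employee.)
Total deductions = $333.72 + $78.50 + $713.77 + $2,141.30 + $479.72 + $250.29 + $83.43 + $307.85 = $4,388.58
Net pay = $8,342.96 − $4,388.58 = $3,954.38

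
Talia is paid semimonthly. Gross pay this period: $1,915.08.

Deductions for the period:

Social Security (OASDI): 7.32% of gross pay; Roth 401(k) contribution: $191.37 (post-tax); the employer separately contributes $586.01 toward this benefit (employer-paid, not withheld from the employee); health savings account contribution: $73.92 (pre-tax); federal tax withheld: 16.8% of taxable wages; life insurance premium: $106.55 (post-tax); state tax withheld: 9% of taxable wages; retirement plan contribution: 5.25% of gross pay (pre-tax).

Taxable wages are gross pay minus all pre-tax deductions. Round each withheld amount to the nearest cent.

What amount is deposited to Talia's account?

Retirement plan contribution: $1,915.08 × 0.0525 = $100.54
Health savings account contribution: $73.92
Pre-tax total = $100.54 + $73.92 = $174.46
Taxable wages = $1,915.08 − $174.46 = $1,740.62
State tax withheld: $1,740.62 × 0.09 = $156.66
Federal tax withheld: $1,740.62 × 0.168 = $292.42
Social Security (OASDI): $1,915.08 × 0.0732 = $140.18
Roth 401(k) contribution: $191.37
Life insurance premium: $106.55
(Employer's $586.01 toward Roth 401(k) contribution is not withheld from the employee.)
Total deductions = $100.54 + $73.92 + $156.66 + $292.42 + $140.18 + $191.37 + $106.55 = $1,061.64
Net pay = $1,915.08 − $1,061.64 = $853.44

$853.44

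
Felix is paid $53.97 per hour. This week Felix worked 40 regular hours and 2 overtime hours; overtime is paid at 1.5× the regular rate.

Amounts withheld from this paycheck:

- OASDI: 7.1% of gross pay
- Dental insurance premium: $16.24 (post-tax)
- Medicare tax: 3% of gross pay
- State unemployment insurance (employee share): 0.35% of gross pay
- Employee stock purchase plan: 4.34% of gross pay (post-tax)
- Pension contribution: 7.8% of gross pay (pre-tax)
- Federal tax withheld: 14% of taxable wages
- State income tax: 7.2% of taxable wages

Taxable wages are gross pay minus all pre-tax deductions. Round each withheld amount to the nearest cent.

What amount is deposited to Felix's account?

$1326.60

Regular pay: 40 × $53.97 = $2158.80
Overtime pay: 2 × $53.97 × 1.5 = $161.91
Gross pay = $2158.80 + $161.91 = $2320.71
Pension contribution: $2320.71 × 0.078 = $181.02
Taxable wages = $2320.71 − $181.02 = $2139.69
State income tax: $2139.69 × 0.072 = $154.06
Federal tax withheld: $2139.69 × 0.14 = $299.56
State unemployment insurance (employee share): $2320.71 × 0.0035 = $8.12
Medicare tax: $2320.71 × 0.03 = $69.62
OASDI: $2320.71 × 0.071 = $164.77
Dental insurance premium: $16.24
Employee stock purchase plan: $2320.71 × 0.0434 = $100.72
Total deductions = $181.02 + $154.06 + $299.56 + $8.12 + $69.62 + $164.77 + $16.24 + $100.72 = $994.11
Net pay = $2320.71 − $994.11 = $1326.60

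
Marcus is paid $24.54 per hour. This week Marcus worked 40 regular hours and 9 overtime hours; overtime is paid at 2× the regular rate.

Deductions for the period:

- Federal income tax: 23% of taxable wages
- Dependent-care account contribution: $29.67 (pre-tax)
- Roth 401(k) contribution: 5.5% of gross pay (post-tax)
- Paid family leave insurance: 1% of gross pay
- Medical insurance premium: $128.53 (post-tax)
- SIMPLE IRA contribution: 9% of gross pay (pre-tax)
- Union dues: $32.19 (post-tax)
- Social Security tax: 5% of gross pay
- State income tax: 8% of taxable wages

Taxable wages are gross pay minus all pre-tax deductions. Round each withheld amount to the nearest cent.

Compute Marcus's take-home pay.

Regular pay: 40 × $24.54 = $981.60
Overtime pay: 9 × $24.54 × 2 = $441.72
Gross pay = $981.60 + $441.72 = $1423.32
Dependent-care account contribution: $29.67
SIMPLE IRA contribution: $1423.32 × 0.09 = $128.10
Pre-tax total = $29.67 + $128.10 = $157.77
Taxable wages = $1423.32 − $157.77 = $1265.55
Federal income tax: $1265.55 × 0.23 = $291.08
State income tax: $1265.55 × 0.08 = $101.24
Paid family leave insurance: $1423.32 × 0.01 = $14.23
Social Security tax: $1423.32 × 0.05 = $71.17
Medical insurance premium: $128.53
Roth 401(k) contribution: $1423.32 × 0.055 = $78.28
Union dues: $32.19
Total deductions = $29.67 + $128.10 + $291.08 + $101.24 + $14.23 + $71.17 + $128.53 + $78.28 + $32.19 = $874.49
Net pay = $1423.32 − $874.49 = $548.83

$548.83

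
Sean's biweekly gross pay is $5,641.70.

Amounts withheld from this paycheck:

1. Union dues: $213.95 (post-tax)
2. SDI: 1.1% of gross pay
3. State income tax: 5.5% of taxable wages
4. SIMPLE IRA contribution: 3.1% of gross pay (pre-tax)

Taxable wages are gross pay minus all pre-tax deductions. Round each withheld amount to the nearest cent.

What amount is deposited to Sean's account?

SIMPLE IRA contribution: $5,641.70 × 0.031 = $174.89
Taxable wages = $5,641.70 − $174.89 = $5,466.81
State income tax: $5,466.81 × 0.055 = $300.67
SDI: $5,641.70 × 0.011 = $62.06
Union dues: $213.95
Total deductions = $174.89 + $300.67 + $62.06 + $213.95 = $751.57
Net pay = $5,641.70 − $751.57 = $4,890.13

$4,890.13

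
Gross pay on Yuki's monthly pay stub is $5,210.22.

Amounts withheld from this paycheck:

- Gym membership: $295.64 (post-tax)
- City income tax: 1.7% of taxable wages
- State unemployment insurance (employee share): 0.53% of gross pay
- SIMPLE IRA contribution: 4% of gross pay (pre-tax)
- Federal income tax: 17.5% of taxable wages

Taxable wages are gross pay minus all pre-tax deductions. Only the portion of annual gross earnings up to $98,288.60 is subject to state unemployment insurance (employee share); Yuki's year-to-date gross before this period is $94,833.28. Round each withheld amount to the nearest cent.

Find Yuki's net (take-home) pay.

SIMPLE IRA contribution: $5,210.22 × 0.04 = $208.41
Taxable wages = $5,210.22 − $208.41 = $5,001.81
Federal income tax: $5,001.81 × 0.175 = $875.32
City income tax: $5,001.81 × 0.017 = $85.03
State unemployment insurance (employee share): only $98,288.60 − $94,833.28 = $3,455.32 of this check is subject → $3,455.32 × 0.0053 = $18.31
Gym membership: $295.64
Total deductions = $208.41 + $875.32 + $85.03 + $18.31 + $295.64 = $1,482.71
Net pay = $5,210.22 − $1,482.71 = $3,727.51

$3,727.51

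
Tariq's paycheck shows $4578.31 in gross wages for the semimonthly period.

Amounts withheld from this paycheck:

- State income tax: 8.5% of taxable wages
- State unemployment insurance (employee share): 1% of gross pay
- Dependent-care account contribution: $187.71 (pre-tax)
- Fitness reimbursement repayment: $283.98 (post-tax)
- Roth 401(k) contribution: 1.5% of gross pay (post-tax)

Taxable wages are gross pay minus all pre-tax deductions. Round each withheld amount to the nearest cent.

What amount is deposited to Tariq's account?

$3618.97

Dependent-care account contribution: $187.71
Taxable wages = $4578.31 − $187.71 = $4390.60
State income tax: $4390.60 × 0.085 = $373.20
State unemployment insurance (employee share): $4578.31 × 0.01 = $45.78
Fitness reimbursement repayment: $283.98
Roth 401(k) contribution: $4578.31 × 0.015 = $68.67
Total deductions = $187.71 + $373.20 + $45.78 + $283.98 + $68.67 = $959.34
Net pay = $4578.31 − $959.34 = $3618.97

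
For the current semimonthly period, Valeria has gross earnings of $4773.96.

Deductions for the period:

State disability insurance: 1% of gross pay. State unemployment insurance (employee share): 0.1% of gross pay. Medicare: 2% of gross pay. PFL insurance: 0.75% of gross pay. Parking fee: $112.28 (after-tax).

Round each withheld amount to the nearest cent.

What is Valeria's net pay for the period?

State disability insurance: $4773.96 × 0.01 = $47.74
State unemployment insurance (employee share): $4773.96 × 0.001 = $4.77
Medicare: $4773.96 × 0.02 = $95.48
PFL insurance: $4773.96 × 0.0075 = $35.80
Parking fee: $112.28
Total deductions = $47.74 + $4.77 + $95.48 + $35.80 + $112.28 = $296.07
Net pay = $4773.96 − $296.07 = $4477.89

$4477.89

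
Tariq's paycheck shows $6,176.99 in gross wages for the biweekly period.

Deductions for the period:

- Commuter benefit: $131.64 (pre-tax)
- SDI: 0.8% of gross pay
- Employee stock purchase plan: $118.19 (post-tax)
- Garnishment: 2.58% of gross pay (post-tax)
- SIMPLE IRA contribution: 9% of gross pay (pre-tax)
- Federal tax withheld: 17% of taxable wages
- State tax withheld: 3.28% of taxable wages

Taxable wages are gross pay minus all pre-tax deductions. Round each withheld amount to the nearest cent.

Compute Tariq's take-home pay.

Commuter benefit: $131.64
SIMPLE IRA contribution: $6,176.99 × 0.09 = $555.93
Pre-tax total = $131.64 + $555.93 = $687.57
Taxable wages = $6,176.99 − $687.57 = $5,489.42
State tax withheld: $5,489.42 × 0.0328 = $180.05
Federal tax withheld: $5,489.42 × 0.17 = $933.20
SDI: $6,176.99 × 0.008 = $49.42
Employee stock purchase plan: $118.19
Garnishment: $6,176.99 × 0.0258 = $159.37
Total deductions = $131.64 + $555.93 + $180.05 + $933.20 + $49.42 + $118.19 + $159.37 = $2,127.80
Net pay = $6,176.99 − $2,127.80 = $4,049.19

$4,049.19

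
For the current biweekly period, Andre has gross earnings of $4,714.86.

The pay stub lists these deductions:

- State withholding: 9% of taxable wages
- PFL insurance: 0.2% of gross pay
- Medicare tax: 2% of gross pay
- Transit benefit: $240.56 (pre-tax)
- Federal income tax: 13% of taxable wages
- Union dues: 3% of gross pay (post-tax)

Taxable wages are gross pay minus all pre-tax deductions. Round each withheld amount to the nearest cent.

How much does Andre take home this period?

Transit benefit: $240.56
Taxable wages = $4,714.86 − $240.56 = $4,474.30
State withholding: $4,474.30 × 0.09 = $402.69
Federal income tax: $4,474.30 × 0.13 = $581.66
Medicare tax: $4,714.86 × 0.02 = $94.30
PFL insurance: $4,714.86 × 0.002 = $9.43
Union dues: $4,714.86 × 0.03 = $141.45
Total deductions = $240.56 + $402.69 + $581.66 + $94.30 + $9.43 + $141.45 = $1,470.09
Net pay = $4,714.86 − $1,470.09 = $3,244.77

$3,244.77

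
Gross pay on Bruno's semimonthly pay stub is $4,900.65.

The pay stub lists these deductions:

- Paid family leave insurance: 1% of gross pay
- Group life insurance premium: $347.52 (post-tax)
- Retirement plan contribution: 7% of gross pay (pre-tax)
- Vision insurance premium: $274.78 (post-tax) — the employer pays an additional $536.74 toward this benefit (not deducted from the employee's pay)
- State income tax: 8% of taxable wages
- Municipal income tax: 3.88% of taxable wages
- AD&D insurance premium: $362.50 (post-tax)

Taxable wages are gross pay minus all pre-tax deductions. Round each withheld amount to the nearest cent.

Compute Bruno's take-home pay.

$2,982.35

Retirement plan contribution: $4,900.65 × 0.07 = $343.05
Taxable wages = $4,900.65 − $343.05 = $4,557.60
Municipal income tax: $4,557.60 × 0.0388 = $176.83
State income tax: $4,557.60 × 0.08 = $364.61
Paid family leave insurance: $4,900.65 × 0.01 = $49.01
Group life insurance premium: $347.52
AD&D insurance premium: $362.50
Vision insurance premium: $274.78
(Employer's $536.74 toward vision insurance premium is not withheld from the employee.)
Total deductions = $343.05 + $176.83 + $364.61 + $49.01 + $347.52 + $362.50 + $274.78 = $1,918.30
Net pay = $4,900.65 − $1,918.30 = $2,982.35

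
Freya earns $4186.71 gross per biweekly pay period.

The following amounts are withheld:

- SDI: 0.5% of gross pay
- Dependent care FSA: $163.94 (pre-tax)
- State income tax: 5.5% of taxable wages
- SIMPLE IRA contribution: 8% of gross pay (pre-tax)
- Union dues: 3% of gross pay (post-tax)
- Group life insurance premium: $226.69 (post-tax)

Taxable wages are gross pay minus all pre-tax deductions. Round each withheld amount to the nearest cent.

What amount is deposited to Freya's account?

$3111.78

SIMPLE IRA contribution: $4186.71 × 0.08 = $334.94
Dependent care FSA: $163.94
Pre-tax total = $334.94 + $163.94 = $498.88
Taxable wages = $4186.71 − $498.88 = $3687.83
State income tax: $3687.83 × 0.055 = $202.83
SDI: $4186.71 × 0.005 = $20.93
Union dues: $4186.71 × 0.03 = $125.60
Group life insurance premium: $226.69
Total deductions = $334.94 + $163.94 + $202.83 + $20.93 + $125.60 + $226.69 = $1074.93
Net pay = $4186.71 − $1074.93 = $3111.78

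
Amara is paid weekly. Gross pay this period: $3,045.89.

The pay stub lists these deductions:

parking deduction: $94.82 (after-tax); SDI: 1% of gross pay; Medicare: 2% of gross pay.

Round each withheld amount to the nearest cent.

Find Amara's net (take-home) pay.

$2,859.69

SDI: $3,045.89 × 0.01 = $30.46
Medicare: $3,045.89 × 0.02 = $60.92
Parking deduction: $94.82
Total deductions = $30.46 + $60.92 + $94.82 = $186.20
Net pay = $3,045.89 − $186.20 = $2,859.69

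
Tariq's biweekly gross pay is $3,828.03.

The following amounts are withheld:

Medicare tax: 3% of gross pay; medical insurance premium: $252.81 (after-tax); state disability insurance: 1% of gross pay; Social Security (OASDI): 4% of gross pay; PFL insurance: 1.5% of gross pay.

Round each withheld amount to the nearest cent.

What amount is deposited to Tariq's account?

$3,211.56

State disability insurance: $3,828.03 × 0.01 = $38.28
PFL insurance: $3,828.03 × 0.015 = $57.42
Social Security (OASDI): $3,828.03 × 0.04 = $153.12
Medicare tax: $3,828.03 × 0.03 = $114.84
Medical insurance premium: $252.81
Total deductions = $38.28 + $57.42 + $153.12 + $114.84 + $252.81 = $616.47
Net pay = $3,828.03 − $616.47 = $3,211.56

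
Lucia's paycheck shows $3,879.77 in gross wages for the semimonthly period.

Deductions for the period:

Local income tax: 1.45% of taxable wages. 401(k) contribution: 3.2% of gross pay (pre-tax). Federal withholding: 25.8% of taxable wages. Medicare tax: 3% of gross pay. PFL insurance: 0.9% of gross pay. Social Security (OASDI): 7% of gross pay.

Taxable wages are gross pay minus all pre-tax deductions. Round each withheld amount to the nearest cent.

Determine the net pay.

$2,309.32

401(k) contribution: $3,879.77 × 0.032 = $124.15
Taxable wages = $3,879.77 − $124.15 = $3,755.62
Federal withholding: $3,755.62 × 0.258 = $968.95
Local income tax: $3,755.62 × 0.0145 = $54.46
Medicare tax: $3,879.77 × 0.03 = $116.39
PFL insurance: $3,879.77 × 0.009 = $34.92
Social Security (OASDI): $3,879.77 × 0.07 = $271.58
Total deductions = $124.15 + $968.95 + $54.46 + $116.39 + $34.92 + $271.58 = $1,570.45
Net pay = $3,879.77 − $1,570.45 = $2,309.32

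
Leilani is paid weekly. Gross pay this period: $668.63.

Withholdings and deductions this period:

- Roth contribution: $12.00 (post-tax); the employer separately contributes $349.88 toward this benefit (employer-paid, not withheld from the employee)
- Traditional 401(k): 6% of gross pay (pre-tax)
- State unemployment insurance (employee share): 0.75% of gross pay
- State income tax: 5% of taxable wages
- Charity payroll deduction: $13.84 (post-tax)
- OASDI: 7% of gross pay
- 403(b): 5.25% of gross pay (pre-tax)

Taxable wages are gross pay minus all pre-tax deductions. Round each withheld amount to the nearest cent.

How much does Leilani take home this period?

$486.09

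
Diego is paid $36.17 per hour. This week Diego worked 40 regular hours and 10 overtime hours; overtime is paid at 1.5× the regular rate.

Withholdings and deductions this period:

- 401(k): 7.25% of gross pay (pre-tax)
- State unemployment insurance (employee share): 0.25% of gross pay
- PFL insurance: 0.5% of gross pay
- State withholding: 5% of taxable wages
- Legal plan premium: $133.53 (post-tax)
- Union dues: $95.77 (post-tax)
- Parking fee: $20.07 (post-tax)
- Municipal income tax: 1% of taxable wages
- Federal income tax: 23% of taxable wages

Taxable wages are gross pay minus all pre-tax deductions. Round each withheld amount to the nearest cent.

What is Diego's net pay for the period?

$1,045.74

Regular pay: 40 × $36.17 = $1,446.80
Overtime pay: 10 × $36.17 × 1.5 = $542.55
Gross pay = $1,446.80 + $542.55 = $1,989.35
401(k): $1,989.35 × 0.0725 = $144.23
Taxable wages = $1,989.35 − $144.23 = $1,845.12
Federal income tax: $1,845.12 × 0.23 = $424.38
Municipal income tax: $1,845.12 × 0.01 = $18.45
State withholding: $1,845.12 × 0.05 = $92.26
State unemployment insurance (employee share): $1,989.35 × 0.0025 = $4.97
PFL insurance: $1,989.35 × 0.005 = $9.95
Parking fee: $20.07
Legal plan premium: $133.53
Union dues: $95.77
Total deductions = $144.23 + $424.38 + $18.45 + $92.26 + $4.97 + $9.95 + $20.07 + $133.53 + $95.77 = $943.61
Net pay = $1,989.35 − $943.61 = $1,045.74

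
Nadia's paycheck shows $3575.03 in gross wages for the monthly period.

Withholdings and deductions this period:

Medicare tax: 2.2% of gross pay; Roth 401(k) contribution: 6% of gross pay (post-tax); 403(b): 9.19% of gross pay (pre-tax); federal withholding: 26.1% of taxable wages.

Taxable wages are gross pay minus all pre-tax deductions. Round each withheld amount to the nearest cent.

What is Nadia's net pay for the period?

403(b): $3575.03 × 0.0919 = $328.55
Taxable wages = $3575.03 − $328.55 = $3246.48
Federal withholding: $3246.48 × 0.261 = $847.33
Medicare tax: $3575.03 × 0.022 = $78.65
Roth 401(k) contribution: $3575.03 × 0.06 = $214.50
Total deductions = $328.55 + $847.33 + $78.65 + $214.50 = $1469.03
Net pay = $3575.03 − $1469.03 = $2106.00

$2106.00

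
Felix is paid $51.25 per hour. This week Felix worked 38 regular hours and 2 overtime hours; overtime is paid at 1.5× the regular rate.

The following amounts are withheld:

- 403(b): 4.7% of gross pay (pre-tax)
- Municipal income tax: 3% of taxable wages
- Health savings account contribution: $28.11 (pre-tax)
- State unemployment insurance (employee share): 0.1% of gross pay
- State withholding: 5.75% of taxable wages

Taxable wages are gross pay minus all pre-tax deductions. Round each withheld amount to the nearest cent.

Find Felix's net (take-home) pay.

$1,799.52

Regular pay: 38 × $51.25 = $1,947.50
Overtime pay: 2 × $51.25 × 1.5 = $153.75
Gross pay = $1,947.50 + $153.75 = $2,101.25
Health savings account contribution: $28.11
403(b): $2,101.25 × 0.047 = $98.76
Pre-tax total = $28.11 + $98.76 = $126.87
Taxable wages = $2,101.25 − $126.87 = $1,974.38
State withholding: $1,974.38 × 0.0575 = $113.53
Municipal income tax: $1,974.38 × 0.03 = $59.23
State unemployment insurance (employee share): $2,101.25 × 0.001 = $2.10
Total deductions = $28.11 + $98.76 + $113.53 + $59.23 + $2.10 = $301.73
Net pay = $2,101.25 − $301.73 = $1,799.52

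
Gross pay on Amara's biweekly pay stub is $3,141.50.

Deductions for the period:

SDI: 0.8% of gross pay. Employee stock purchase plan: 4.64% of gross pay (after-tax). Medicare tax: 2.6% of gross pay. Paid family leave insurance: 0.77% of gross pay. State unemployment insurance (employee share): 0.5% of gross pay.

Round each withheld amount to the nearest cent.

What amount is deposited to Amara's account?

SDI: $3,141.50 × 0.008 = $25.13
State unemployment insurance (employee share): $3,141.50 × 0.005 = $15.71
Paid family leave insurance: $3,141.50 × 0.0077 = $24.19
Medicare tax: $3,141.50 × 0.026 = $81.68
Employee stock purchase plan: $3,141.50 × 0.0464 = $145.77
Total deductions = $25.13 + $15.71 + $24.19 + $81.68 + $145.77 = $292.48
Net pay = $3,141.50 − $292.48 = $2,849.02

$2,849.02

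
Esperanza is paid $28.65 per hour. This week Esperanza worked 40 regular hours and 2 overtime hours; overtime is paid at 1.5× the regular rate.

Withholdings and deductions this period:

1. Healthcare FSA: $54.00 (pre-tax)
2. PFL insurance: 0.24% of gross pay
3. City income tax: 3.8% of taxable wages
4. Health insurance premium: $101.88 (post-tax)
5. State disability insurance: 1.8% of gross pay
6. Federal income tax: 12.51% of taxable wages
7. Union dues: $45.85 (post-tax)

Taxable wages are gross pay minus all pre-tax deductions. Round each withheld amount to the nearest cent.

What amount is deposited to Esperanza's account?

$812.96

Regular pay: 40 × $28.65 = $1,146.00
Overtime pay: 2 × $28.65 × 1.5 = $85.95
Gross pay = $1,146.00 + $85.95 = $1,231.95
Healthcare FSA: $54.00
Taxable wages = $1,231.95 − $54.00 = $1,177.95
City income tax: $1,177.95 × 0.038 = $44.76
Federal income tax: $1,177.95 × 0.1251 = $147.36
State disability insurance: $1,231.95 × 0.018 = $22.18
PFL insurance: $1,231.95 × 0.0024 = $2.96
Union dues: $45.85
Health insurance premium: $101.88
Total deductions = $54.00 + $44.76 + $147.36 + $22.18 + $2.96 + $45.85 + $101.88 = $418.99
Net pay = $1,231.95 − $418.99 = $812.96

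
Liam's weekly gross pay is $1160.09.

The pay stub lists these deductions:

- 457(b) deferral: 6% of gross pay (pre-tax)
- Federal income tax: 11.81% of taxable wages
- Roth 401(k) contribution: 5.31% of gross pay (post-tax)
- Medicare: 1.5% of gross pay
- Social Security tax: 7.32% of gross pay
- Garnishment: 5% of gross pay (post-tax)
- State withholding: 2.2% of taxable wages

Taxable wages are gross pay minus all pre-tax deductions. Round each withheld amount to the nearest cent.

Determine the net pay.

457(b) deferral: $1160.09 × 0.06 = $69.61
Taxable wages = $1160.09 − $69.61 = $1090.48
Federal income tax: $1090.48 × 0.1181 = $128.79
State withholding: $1090.48 × 0.022 = $23.99
Social Security tax: $1160.09 × 0.0732 = $84.92
Medicare: $1160.09 × 0.015 = $17.40
Roth 401(k) contribution: $1160.09 × 0.0531 = $61.60
Garnishment: $1160.09 × 0.05 = $58.00
Total deductions = $69.61 + $128.79 + $23.99 + $84.92 + $17.40 + $61.60 + $58.00 = $444.31
Net pay = $1160.09 − $444.31 = $715.78

$715.78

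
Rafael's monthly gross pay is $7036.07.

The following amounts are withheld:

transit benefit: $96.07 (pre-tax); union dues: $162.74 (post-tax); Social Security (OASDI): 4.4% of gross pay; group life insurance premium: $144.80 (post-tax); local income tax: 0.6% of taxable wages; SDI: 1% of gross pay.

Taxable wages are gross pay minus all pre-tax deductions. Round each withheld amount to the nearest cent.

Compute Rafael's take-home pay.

$6210.87

Transit benefit: $96.07
Taxable wages = $7036.07 − $96.07 = $6940.00
Local income tax: $6940.00 × 0.006 = $41.64
SDI: $7036.07 × 0.01 = $70.36
Social Security (OASDI): $7036.07 × 0.044 = $309.59
Group life insurance premium: $144.80
Union dues: $162.74
Total deductions = $96.07 + $41.64 + $70.36 + $309.59 + $144.80 + $162.74 = $825.20
Net pay = $7036.07 − $825.20 = $6210.87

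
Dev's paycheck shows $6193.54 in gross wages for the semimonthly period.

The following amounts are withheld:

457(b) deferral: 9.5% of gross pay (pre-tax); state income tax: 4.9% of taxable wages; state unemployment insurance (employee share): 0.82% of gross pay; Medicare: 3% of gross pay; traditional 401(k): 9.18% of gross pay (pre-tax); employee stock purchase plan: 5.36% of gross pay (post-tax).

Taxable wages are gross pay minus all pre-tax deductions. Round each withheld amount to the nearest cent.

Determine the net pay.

$4221.22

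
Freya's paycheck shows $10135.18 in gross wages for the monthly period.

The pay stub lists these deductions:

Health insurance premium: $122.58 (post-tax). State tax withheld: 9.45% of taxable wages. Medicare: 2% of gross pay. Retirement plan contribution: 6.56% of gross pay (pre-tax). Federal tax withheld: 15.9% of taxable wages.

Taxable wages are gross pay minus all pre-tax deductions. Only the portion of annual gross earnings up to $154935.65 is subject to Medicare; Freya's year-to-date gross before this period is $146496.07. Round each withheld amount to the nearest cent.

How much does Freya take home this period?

$6778.22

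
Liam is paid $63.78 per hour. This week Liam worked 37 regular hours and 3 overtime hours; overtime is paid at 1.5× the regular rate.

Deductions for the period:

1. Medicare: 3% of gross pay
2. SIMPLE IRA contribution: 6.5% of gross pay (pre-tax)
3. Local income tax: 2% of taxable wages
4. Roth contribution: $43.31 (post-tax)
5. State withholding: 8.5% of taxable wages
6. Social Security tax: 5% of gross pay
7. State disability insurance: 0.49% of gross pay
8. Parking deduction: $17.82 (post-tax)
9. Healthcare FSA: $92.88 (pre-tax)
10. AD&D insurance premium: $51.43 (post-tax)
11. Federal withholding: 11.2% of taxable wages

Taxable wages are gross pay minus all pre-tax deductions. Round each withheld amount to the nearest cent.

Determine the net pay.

Regular pay: 37 × $63.78 = $2359.86
Overtime pay: 3 × $63.78 × 1.5 = $287.01
Gross pay = $2359.86 + $287.01 = $2646.87
Healthcare FSA: $92.88
SIMPLE IRA contribution: $2646.87 × 0.065 = $172.05
Pre-tax total = $92.88 + $172.05 = $264.93
Taxable wages = $2646.87 − $264.93 = $2381.94
Local income tax: $2381.94 × 0.02 = $47.64
State withholding: $2381.94 × 0.085 = $202.46
Federal withholding: $2381.94 × 0.112 = $266.78
State disability insurance: $2646.87 × 0.0049 = $12.97
Medicare: $2646.87 × 0.03 = $79.41
Social Security tax: $2646.87 × 0.05 = $132.34
Roth contribution: $43.31
AD&D insurance premium: $51.43
Parking deduction: $17.82
Total deductions = $92.88 + $172.05 + $47.64 + $202.46 + $266.78 + $12.97 + $79.41 + $132.34 + $43.31 + $51.43 + $17.82 = $1119.09
Net pay = $2646.87 − $1119.09 = $1527.78

$1527.78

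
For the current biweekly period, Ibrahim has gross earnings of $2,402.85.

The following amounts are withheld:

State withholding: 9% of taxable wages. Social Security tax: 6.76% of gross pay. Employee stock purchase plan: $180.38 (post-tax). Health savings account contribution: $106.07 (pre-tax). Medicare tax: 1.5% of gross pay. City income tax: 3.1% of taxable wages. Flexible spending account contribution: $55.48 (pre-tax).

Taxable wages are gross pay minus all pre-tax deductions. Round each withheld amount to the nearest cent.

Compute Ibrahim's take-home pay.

Flexible spending account contribution: $55.48
Health savings account contribution: $106.07
Pre-tax total = $55.48 + $106.07 = $161.55
Taxable wages = $2,402.85 − $161.55 = $2,241.30
City income tax: $2,241.30 × 0.031 = $69.48
State withholding: $2,241.30 × 0.09 = $201.72
Medicare tax: $2,402.85 × 0.015 = $36.04
Social Security tax: $2,402.85 × 0.0676 = $162.43
Employee stock purchase plan: $180.38
Total deductions = $55.48 + $106.07 + $69.48 + $201.72 + $36.04 + $162.43 + $180.38 = $811.60
Net pay = $2,402.85 − $811.60 = $1,591.25

$1,591.25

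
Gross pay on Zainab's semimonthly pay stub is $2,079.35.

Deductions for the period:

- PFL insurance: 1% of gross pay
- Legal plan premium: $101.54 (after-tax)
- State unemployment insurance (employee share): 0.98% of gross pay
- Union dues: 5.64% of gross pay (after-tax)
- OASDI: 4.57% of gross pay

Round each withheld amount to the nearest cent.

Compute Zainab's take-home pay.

OASDI: $2,079.35 × 0.0457 = $95.03
PFL insurance: $2,079.35 × 0.01 = $20.79
State unemployment insurance (employee share): $2,079.35 × 0.0098 = $20.38
Legal plan premium: $101.54
Union dues: $2,079.35 × 0.0564 = $117.28
Total deductions = $95.03 + $20.79 + $20.38 + $101.54 + $117.28 = $355.02
Net pay = $2,079.35 − $355.02 = $1,724.33

$1,724.33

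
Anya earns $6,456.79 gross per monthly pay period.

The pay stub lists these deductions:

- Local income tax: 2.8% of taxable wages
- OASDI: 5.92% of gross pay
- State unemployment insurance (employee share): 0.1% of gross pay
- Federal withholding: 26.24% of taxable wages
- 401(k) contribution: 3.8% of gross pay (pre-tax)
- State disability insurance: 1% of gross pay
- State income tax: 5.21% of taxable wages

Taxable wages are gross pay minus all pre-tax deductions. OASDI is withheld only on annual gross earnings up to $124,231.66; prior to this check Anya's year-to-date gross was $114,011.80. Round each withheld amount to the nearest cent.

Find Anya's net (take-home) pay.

$3,630.74

401(k) contribution: $6,456.79 × 0.038 = $245.36
Taxable wages = $6,456.79 − $245.36 = $6,211.43
State income tax: $6,211.43 × 0.0521 = $323.62
Federal withholding: $6,211.43 × 0.2624 = $1,629.88
Local income tax: $6,211.43 × 0.028 = $173.92
OASDI: cap not yet reached, full $6,456.79 is subject → $6,456.79 × 0.0592 = $382.24
State disability insurance: $6,456.79 × 0.01 = $64.57
State unemployment insurance (employee share): $6,456.79 × 0.001 = $6.46
Total deductions = $245.36 + $323.62 + $1,629.88 + $173.92 + $382.24 + $64.57 + $6.46 = $2,826.05
Net pay = $6,456.79 − $2,826.05 = $3,630.74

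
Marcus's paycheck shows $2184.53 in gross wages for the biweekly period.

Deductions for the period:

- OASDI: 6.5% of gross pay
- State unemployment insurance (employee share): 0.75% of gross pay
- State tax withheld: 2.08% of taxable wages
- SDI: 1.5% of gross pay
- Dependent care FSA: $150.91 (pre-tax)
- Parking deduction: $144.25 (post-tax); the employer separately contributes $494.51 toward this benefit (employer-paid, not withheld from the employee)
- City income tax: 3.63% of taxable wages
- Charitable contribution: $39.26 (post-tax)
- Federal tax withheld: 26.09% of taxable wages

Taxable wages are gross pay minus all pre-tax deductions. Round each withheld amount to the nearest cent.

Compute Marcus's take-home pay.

Dependent care FSA: $150.91
Taxable wages = $2184.53 − $150.91 = $2033.62
City income tax: $2033.62 × 0.0363 = $73.82
State tax withheld: $2033.62 × 0.0208 = $42.30
Federal tax withheld: $2033.62 × 0.2609 = $530.57
State unemployment insurance (employee share): $2184.53 × 0.0075 = $16.38
SDI: $2184.53 × 0.015 = $32.77
OASDI: $2184.53 × 0.065 = $141.99
Parking deduction: $144.25
Charitable contribution: $39.26
(Employer's $494.51 toward parking deduction is not withheld from the employee.)
Total deductions = $150.91 + $73.82 + $42.30 + $530.57 + $16.38 + $32.77 + $141.99 + $144.25 + $39.26 = $1172.25
Net pay = $2184.53 − $1172.25 = $1012.28

$1012.28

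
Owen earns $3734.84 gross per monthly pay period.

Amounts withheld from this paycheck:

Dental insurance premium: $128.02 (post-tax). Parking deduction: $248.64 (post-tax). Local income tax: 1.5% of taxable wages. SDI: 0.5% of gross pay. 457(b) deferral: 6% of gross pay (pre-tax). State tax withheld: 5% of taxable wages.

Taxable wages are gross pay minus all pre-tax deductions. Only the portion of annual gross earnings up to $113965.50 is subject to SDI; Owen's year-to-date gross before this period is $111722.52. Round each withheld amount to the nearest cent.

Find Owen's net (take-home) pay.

$2894.68

457(b) deferral: $3734.84 × 0.06 = $224.09
Taxable wages = $3734.84 − $224.09 = $3510.75
State tax withheld: $3510.75 × 0.05 = $175.54
Local income tax: $3510.75 × 0.015 = $52.66
SDI: only $113965.50 − $111722.52 = $2242.98 of this check is subject → $2242.98 × 0.005 = $11.21
Dental insurance premium: $128.02
Parking deduction: $248.64
Total deductions = $224.09 + $175.54 + $52.66 + $11.21 + $128.02 + $248.64 = $840.16
Net pay = $3734.84 − $840.16 = $2894.68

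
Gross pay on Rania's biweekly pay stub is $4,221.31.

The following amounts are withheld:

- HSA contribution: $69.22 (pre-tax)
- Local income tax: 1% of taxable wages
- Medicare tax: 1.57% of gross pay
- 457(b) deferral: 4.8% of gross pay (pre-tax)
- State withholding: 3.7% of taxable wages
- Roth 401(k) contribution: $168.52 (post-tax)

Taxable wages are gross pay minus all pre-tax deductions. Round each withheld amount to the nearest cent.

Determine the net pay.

$3,529.06

HSA contribution: $69.22
457(b) deferral: $4,221.31 × 0.048 = $202.62
Pre-tax total = $69.22 + $202.62 = $271.84
Taxable wages = $4,221.31 − $271.84 = $3,949.47
Local income tax: $3,949.47 × 0.01 = $39.49
State withholding: $3,949.47 × 0.037 = $146.13
Medicare tax: $4,221.31 × 0.0157 = $66.27
Roth 401(k) contribution: $168.52
Total deductions = $69.22 + $202.62 + $39.49 + $146.13 + $66.27 + $168.52 = $692.25
Net pay = $4,221.31 − $692.25 = $3,529.06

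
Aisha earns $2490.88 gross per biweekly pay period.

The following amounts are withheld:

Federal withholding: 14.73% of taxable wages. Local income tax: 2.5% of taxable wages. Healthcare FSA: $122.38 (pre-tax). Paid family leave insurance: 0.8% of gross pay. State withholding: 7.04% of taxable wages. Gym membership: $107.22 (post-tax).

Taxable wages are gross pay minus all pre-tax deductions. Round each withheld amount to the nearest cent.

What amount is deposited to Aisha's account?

Healthcare FSA: $122.38
Taxable wages = $2490.88 − $122.38 = $2368.50
Federal withholding: $2368.50 × 0.1473 = $348.88
Local income tax: $2368.50 × 0.025 = $59.21
State withholding: $2368.50 × 0.0704 = $166.74
Paid family leave insurance: $2490.88 × 0.008 = $19.93
Gym membership: $107.22
Total deductions = $122.38 + $348.88 + $59.21 + $166.74 + $19.93 + $107.22 = $824.36
Net pay = $2490.88 − $824.36 = $1666.52

$1666.52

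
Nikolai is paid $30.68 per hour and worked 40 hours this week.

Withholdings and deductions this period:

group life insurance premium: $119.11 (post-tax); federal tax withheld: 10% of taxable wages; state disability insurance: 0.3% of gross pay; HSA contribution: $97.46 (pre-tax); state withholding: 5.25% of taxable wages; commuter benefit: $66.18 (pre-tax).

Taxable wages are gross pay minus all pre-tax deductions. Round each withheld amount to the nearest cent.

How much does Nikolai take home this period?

Gross pay: 40 × $30.68 = $1227.20
Commuter benefit: $66.18
HSA contribution: $97.46
Pre-tax total = $66.18 + $97.46 = $163.64
Taxable wages = $1227.20 − $163.64 = $1063.56
State withholding: $1063.56 × 0.0525 = $55.84
Federal tax withheld: $1063.56 × 0.1 = $106.36
State disability insurance: $1227.20 × 0.003 = $3.68
Group life insurance premium: $119.11
Total deductions = $66.18 + $97.46 + $55.84 + $106.36 + $3.68 + $119.11 = $448.63
Net pay = $1227.20 − $448.63 = $778.57

$778.57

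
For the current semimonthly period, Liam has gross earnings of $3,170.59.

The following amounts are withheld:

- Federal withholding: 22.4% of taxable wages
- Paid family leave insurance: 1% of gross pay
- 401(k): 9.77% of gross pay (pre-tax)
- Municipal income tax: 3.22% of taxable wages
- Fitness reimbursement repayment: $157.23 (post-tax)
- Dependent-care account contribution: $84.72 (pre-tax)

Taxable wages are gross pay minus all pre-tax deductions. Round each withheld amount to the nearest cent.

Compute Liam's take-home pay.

$1,875.92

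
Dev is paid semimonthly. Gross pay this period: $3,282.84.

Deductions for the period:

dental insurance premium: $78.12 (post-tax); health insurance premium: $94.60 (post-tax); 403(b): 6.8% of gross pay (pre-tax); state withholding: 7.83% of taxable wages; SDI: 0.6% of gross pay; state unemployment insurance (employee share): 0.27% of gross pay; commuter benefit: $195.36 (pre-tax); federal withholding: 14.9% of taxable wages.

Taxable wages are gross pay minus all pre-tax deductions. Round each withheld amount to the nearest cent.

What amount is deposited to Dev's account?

Commuter benefit: $195.36
403(b): $3,282.84 × 0.068 = $223.23
Pre-tax total = $195.36 + $223.23 = $418.59
Taxable wages = $3,282.84 − $418.59 = $2,864.25
Federal withholding: $2,864.25 × 0.149 = $426.77
State withholding: $2,864.25 × 0.0783 = $224.27
SDI: $3,282.84 × 0.006 = $19.70
State unemployment insurance (employee share): $3,282.84 × 0.0027 = $8.86
Health insurance premium: $94.60
Dental insurance premium: $78.12
Total deductions = $195.36 + $223.23 + $426.77 + $224.27 + $19.70 + $8.86 + $94.60 + $78.12 = $1,270.91
Net pay = $3,282.84 − $1,270.91 = $2,011.93

$2,011.93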